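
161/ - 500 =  - 1 + 339/500 = - 0.32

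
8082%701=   371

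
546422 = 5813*94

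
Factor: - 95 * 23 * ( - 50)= 2^1* 5^3*19^1* 23^1 = 109250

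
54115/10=5411 + 1/2 = 5411.50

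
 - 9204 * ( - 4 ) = 36816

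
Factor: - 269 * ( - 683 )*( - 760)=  - 139632520 = - 2^3*5^1*19^1*269^1 * 683^1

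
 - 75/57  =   - 25/19  =  -1.32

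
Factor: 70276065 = 3^1*5^1  *4685071^1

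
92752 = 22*4216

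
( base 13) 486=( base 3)1002010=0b1100010010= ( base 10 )786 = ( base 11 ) 655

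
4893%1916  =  1061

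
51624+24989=76613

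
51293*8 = 410344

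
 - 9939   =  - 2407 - 7532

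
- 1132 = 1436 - 2568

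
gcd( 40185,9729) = 423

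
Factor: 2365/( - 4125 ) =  - 43/75 = - 3^( - 1 )*5^(-2)*43^1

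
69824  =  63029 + 6795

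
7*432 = 3024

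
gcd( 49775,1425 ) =25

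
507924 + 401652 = 909576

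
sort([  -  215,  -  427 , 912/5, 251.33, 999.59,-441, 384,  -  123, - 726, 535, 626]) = [  -  726, - 441,-427, - 215,-123,  912/5,  251.33, 384,  535,626,999.59]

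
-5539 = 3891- 9430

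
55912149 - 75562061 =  - 19649912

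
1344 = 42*32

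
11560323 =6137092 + 5423231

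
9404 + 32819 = 42223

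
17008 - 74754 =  - 57746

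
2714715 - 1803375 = 911340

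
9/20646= 1/2294 = 0.00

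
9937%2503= 2428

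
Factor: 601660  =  2^2 * 5^1*67^1*449^1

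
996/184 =5 + 19/46 = 5.41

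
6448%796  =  80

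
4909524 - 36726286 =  - 31816762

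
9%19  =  9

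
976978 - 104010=872968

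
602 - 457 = 145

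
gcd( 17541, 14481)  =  9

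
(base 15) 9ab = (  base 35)1RG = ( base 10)2186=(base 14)b22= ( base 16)88A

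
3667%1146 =229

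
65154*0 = 0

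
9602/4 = 4801/2 = 2400.50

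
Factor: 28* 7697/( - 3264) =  - 2^( - 4 )*3^(- 1) * 7^1*17^( - 1)*43^1*179^1 = - 53879/816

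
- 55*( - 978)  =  53790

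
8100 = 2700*3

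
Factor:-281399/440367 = - 3^ (-1)*229^( -1)*439^1 = -439/687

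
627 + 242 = 869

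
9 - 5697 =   -  5688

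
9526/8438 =4763/4219 = 1.13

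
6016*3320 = 19973120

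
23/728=23/728 = 0.03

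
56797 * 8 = 454376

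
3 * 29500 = 88500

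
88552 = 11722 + 76830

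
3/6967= 3/6967 = 0.00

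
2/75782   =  1/37891= 0.00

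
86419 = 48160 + 38259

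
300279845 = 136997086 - -163282759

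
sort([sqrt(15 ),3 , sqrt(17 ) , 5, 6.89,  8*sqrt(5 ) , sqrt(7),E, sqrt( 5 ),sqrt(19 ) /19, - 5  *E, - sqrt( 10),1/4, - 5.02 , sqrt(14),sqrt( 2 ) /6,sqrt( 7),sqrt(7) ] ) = [ - 5*E, - 5.02,- sqrt( 10),sqrt( 19)/19, sqrt ( 2) /6, 1/4, sqrt( 5 ) , sqrt(7), sqrt(7), sqrt(7),E, 3,sqrt( 14 ),  sqrt(15),sqrt(17 ), 5,6.89, 8 *sqrt (5)]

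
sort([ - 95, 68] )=[  -  95, 68]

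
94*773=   72662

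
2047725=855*2395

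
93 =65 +28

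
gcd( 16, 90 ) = 2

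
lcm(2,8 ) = 8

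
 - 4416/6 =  - 736 = -  736.00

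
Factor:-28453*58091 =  - 11^1 * 37^1*769^1 * 5281^1 =-1652863223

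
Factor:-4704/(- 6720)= 7/10 =2^(-1)*5^( -1 )*7^1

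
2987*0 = 0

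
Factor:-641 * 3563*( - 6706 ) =2^1*7^2 * 479^1*509^1 *641^1 = 15315719398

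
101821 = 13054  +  88767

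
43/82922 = 43/82922 = 0.00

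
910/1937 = 70/149 = 0.47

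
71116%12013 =11051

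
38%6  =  2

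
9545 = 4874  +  4671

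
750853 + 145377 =896230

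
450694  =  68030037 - 67579343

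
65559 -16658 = 48901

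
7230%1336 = 550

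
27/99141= 9/33047 = 0.00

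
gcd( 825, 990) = 165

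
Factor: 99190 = 2^1*5^1*7^1*13^1*109^1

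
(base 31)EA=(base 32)DS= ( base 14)23A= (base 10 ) 444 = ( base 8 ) 674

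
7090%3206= 678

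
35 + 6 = 41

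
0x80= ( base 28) 4G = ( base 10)128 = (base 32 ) 40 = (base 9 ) 152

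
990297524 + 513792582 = 1504090106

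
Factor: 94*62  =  2^2 * 31^1*47^1  =  5828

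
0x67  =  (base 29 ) 3g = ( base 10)103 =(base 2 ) 1100111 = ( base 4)1213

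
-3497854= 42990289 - 46488143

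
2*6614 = 13228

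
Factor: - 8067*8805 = -3^2*5^1*587^1*2689^1 = - 71029935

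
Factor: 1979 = 1979^1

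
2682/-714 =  - 447/119 = -3.76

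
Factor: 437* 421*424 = 2^3*19^1*23^1 * 53^1*421^1= 78006248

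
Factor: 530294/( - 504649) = -2378/2263 = - 2^1*29^1*31^(-1)*41^1*73^( - 1)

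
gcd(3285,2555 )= 365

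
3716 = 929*4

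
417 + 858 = 1275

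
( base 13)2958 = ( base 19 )gb3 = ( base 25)9ED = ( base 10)5988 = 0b1011101100100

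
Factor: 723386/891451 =2^1*11^(- 1 )*311^1*1163^1 * 81041^(  -  1 )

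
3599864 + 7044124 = 10643988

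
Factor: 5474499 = 3^1*1277^1*1429^1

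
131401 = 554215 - 422814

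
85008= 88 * 966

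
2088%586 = 330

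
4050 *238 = 963900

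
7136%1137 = 314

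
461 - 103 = 358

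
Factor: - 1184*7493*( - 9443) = 2^5*7^1 * 19^1*37^1 * 59^1 * 71^1*127^1 = 83775576416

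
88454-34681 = 53773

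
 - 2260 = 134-2394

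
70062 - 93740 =-23678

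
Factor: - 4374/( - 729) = 6 = 2^1*3^1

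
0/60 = 0 = 0.00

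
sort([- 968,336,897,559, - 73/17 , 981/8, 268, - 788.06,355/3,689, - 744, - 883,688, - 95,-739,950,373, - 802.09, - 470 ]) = [ - 968,-883 ,- 802.09,-788.06 , - 744, - 739, - 470, - 95, - 73/17,  355/3, 981/8,268,  336 , 373,559,688,689,897,950]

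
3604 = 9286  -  5682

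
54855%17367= 2754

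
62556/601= 104+52/601 = 104.09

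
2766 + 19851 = 22617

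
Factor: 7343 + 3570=7^1*1559^1= 10913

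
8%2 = 0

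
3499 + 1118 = 4617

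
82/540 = 41/270 = 0.15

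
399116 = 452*883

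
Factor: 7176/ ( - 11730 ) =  - 52/85  =  -2^2 * 5^(- 1)*13^1  *17^( - 1 ) 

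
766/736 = 1+15/368 = 1.04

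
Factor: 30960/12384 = 2^( - 1 )*5^1 = 5/2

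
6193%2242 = 1709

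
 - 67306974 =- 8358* 8053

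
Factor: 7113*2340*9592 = 159653276640 = 2^5 * 3^3 * 5^1 * 11^1*13^1*109^1 * 2371^1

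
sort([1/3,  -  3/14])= [-3/14, 1/3]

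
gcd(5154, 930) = 6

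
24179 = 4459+19720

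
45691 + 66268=111959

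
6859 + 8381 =15240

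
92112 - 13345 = 78767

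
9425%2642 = 1499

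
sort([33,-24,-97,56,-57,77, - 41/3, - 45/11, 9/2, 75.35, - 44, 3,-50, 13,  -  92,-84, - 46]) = [ - 97, - 92, - 84  , - 57, - 50,  -  46, - 44,-24,  -  41/3, - 45/11,3,9/2,  13,  33 , 56, 75.35, 77] 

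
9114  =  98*93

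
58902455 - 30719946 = 28182509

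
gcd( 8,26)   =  2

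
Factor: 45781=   17^1 *2693^1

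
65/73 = 65/73 = 0.89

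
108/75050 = 54/37525 = 0.00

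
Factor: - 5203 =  - 11^2*43^1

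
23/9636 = 23/9636= 0.00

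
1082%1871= 1082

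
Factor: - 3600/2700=-2^2*3^(-1)  =  -  4/3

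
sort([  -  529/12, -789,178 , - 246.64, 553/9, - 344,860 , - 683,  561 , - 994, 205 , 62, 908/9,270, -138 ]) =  [ - 994,-789,-683, - 344, -246.64, - 138, - 529/12  ,  553/9,62, 908/9, 178, 205, 270,561,860] 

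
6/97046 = 3/48523 = 0.00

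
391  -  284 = 107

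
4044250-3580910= 463340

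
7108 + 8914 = 16022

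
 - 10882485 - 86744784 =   -  97627269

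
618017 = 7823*79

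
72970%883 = 564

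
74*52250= 3866500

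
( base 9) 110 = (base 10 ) 90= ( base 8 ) 132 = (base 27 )39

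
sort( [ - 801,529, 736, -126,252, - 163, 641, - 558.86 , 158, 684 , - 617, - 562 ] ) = [ - 801 , - 617, - 562, - 558.86, - 163 ,  -  126 , 158, 252,529,641 , 684,  736 ]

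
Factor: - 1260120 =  - 2^3 * 3^1*5^1*10501^1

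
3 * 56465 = 169395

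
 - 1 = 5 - 6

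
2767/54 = 2767/54 = 51.24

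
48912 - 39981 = 8931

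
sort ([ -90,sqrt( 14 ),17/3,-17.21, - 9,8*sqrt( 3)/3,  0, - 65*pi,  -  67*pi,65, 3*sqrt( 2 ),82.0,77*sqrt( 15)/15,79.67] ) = [- 67*pi,-65*pi, - 90, - 17.21, - 9,0,sqrt( 14),3*sqrt(2),8*sqrt(3 ) /3, 17/3, 77  *sqrt ( 15)/15,65,79.67, 82.0 ] 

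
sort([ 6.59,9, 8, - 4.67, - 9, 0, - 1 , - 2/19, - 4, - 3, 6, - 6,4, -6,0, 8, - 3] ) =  [ - 9,- 6, - 6, - 4.67, - 4,-3, - 3, - 1,-2/19,  0,0, 4,6,6.59, 8,8,9]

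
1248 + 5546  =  6794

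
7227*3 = 21681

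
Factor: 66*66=4356=2^2 * 3^2*11^2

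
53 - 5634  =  - 5581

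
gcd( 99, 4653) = 99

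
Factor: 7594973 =7594973^1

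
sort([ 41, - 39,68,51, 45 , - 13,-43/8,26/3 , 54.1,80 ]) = [ - 39, -13, - 43/8,26/3,41, 45,51, 54.1, 68,80 ] 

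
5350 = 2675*2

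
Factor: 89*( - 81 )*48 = - 346032 = -2^4*3^5*89^1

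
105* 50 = 5250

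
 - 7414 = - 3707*2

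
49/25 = 49/25 = 1.96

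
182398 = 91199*2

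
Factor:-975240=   -  2^3 * 3^4*5^1 * 7^1 * 43^1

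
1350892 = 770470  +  580422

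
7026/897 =2342/299 = 7.83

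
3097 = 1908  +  1189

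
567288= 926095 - 358807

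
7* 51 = 357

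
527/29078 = 17/938 = 0.02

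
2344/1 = 2344 = 2344.00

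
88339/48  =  1840+ 19/48 = 1840.40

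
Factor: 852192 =2^5*3^2*11^1 * 269^1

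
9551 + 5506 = 15057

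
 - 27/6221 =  - 1 + 6194/6221 = - 0.00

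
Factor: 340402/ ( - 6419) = - 2^1*7^( - 2)*29^1*131^ ( - 1)* 5869^1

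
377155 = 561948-184793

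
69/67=69/67   =  1.03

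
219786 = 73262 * 3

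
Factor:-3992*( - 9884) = 2^5*7^1 * 353^1*499^1 = 39456928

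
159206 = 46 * 3461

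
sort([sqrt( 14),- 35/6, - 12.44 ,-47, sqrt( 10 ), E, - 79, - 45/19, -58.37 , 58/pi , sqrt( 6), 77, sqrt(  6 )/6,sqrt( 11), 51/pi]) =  [ - 79, - 58.37,-47, - 12.44,  -  35/6, - 45/19, sqrt( 6 ) /6,sqrt (6), E , sqrt( 10 ),  sqrt( 11 ),sqrt(14),51/pi, 58/pi, 77] 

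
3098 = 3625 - 527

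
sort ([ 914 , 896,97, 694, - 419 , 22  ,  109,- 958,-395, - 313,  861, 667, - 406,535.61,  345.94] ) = [-958,-419,-406, - 395,-313, 22, 97, 109, 345.94, 535.61,667, 694, 861 , 896,914 ]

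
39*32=1248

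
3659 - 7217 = - 3558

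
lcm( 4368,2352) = 30576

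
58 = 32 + 26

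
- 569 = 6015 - 6584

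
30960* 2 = 61920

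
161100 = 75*2148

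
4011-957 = 3054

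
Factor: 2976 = 2^5*3^1*31^1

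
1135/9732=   1135/9732 = 0.12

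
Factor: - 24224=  - 2^5*757^1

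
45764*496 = 22698944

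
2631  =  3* 877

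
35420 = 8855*4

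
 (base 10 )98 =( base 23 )46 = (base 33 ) 2W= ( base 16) 62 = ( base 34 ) 2u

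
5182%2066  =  1050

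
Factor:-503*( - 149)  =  74947 = 149^1*503^1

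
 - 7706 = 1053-8759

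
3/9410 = 3/9410 = 0.00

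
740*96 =71040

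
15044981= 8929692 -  -6115289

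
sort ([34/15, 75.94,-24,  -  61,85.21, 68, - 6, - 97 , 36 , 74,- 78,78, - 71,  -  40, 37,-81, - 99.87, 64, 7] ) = [ - 99.87, - 97, - 81, - 78, - 71, - 61,  -  40, - 24,  -  6 , 34/15,7 , 36, 37, 64, 68,  74,  75.94, 78, 85.21]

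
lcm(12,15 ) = 60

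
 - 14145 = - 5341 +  -8804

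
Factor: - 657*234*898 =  - 2^2*3^4*13^1*73^1 * 449^1=-138056724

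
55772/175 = 55772/175 = 318.70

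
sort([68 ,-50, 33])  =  [ - 50,33, 68]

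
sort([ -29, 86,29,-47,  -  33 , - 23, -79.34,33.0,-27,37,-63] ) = [-79.34, - 63,-47, - 33, - 29,-27, - 23, 29 , 33.0, 37, 86]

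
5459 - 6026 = - 567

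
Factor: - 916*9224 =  - 8449184 = - 2^5*229^1*1153^1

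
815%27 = 5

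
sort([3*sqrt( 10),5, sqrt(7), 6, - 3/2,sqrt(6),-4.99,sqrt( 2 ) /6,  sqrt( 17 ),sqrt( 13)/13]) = [ - 4.99, - 3/2 , sqrt( 2)/6,sqrt( 13)/13,  sqrt( 6), sqrt( 7 ) , sqrt ( 17),5,6,3* sqrt( 10 ) ]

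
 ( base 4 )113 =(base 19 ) 14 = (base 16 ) 17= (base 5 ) 43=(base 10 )23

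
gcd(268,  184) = 4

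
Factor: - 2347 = - 2347^1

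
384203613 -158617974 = 225585639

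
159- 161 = -2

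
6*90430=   542580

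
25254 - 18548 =6706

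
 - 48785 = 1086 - 49871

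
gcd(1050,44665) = 5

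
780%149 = 35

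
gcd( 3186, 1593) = 1593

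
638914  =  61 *10474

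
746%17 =15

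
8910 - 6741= 2169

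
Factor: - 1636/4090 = -2^1*5^( - 1)  =  -  2/5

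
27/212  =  27/212 = 0.13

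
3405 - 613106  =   - 609701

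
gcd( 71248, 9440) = 16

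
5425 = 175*31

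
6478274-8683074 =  - 2204800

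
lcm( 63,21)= 63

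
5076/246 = 20  +  26/41 =20.63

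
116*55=6380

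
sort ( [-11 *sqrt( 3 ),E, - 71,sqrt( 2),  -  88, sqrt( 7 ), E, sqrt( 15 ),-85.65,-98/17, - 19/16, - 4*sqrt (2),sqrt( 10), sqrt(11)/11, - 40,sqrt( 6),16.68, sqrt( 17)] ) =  [ -88 ,-85.65,-71, - 40, - 11 * sqrt( 3 ), - 98/17, - 4*sqrt( 2),-19/16, sqrt( 11 ) /11, sqrt(2 ), sqrt( 6 ), sqrt( 7 ),E, E,sqrt( 10),sqrt( 15 ), sqrt(17), 16.68 ] 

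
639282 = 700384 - 61102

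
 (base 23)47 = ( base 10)99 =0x63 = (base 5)344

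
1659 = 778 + 881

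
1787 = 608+1179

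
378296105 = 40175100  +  338121005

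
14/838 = 7/419 = 0.02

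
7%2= 1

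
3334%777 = 226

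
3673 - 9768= -6095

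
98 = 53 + 45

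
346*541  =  187186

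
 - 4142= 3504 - 7646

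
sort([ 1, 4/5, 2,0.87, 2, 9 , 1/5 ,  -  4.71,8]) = [- 4.71 , 1/5, 4/5 , 0.87,  1, 2,2  ,  8,9] 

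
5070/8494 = 2535/4247 = 0.60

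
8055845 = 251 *32095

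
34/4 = 8 + 1/2 = 8.50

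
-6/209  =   - 1 + 203/209  =  - 0.03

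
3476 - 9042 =  -  5566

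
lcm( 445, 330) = 29370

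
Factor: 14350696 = 2^3*173^1 * 10369^1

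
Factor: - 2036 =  - 2^2*509^1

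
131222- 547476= -416254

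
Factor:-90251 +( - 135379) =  - 2^1*3^2*5^1*23^1*109^1 =- 225630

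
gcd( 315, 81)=9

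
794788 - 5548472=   -  4753684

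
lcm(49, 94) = 4606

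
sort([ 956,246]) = [ 246,956 ] 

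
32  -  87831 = -87799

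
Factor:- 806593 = -41^1*103^1 * 191^1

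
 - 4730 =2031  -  6761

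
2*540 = 1080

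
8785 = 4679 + 4106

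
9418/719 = 9418/719 = 13.10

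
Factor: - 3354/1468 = -2^ ( - 1)*3^1 * 13^1 *43^1 * 367^ (  -  1)   =  - 1677/734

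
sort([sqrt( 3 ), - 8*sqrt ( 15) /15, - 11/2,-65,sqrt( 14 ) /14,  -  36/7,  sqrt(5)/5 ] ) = [-65,- 11/2,- 36/7,-8*sqrt( 15)/15,sqrt ( 14)/14, sqrt ( 5) /5,sqrt(3)]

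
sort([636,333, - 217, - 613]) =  [ - 613, - 217, 333, 636 ] 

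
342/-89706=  - 57/14951 = - 0.00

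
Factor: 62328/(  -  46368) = - 371/276= - 2^( - 2)*3^( - 1) *7^1*23^( - 1 )*53^1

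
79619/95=79619/95 = 838.09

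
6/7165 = 6/7165  =  0.00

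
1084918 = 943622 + 141296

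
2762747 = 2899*953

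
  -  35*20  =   - 700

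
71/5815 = 71/5815 = 0.01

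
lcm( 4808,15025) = 120200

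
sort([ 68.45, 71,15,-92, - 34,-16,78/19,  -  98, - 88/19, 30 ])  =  [ - 98, - 92, - 34, - 16, - 88/19,  78/19,15, 30,68.45,71]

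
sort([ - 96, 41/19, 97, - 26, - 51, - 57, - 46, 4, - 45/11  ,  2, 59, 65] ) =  [ - 96 ,-57, - 51, - 46, - 26, - 45/11,2, 41/19,4,59, 65, 97]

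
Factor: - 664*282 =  - 2^4 * 3^1*47^1*83^1 = - 187248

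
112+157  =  269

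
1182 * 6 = 7092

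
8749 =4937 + 3812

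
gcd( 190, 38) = 38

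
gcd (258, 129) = 129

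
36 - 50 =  - 14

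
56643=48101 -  - 8542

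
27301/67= 27301/67 = 407.48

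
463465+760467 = 1223932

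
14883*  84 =1250172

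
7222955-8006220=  - 783265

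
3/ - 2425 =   -  3/2425 = -0.00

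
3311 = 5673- 2362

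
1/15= 1/15 = 0.07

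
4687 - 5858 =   -  1171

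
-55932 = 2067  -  57999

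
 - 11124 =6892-18016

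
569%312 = 257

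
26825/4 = 26825/4 = 6706.25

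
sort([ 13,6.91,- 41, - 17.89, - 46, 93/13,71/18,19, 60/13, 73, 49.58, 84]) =[-46, - 41, - 17.89, 71/18,60/13,6.91,93/13,13,19,  49.58 , 73,84 ]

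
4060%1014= 4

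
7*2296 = 16072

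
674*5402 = 3640948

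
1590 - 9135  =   -7545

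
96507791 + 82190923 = 178698714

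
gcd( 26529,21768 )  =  3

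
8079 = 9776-1697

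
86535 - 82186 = 4349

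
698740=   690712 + 8028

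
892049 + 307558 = 1199607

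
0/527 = 0=0.00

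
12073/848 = 14 + 201/848 = 14.24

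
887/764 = 887/764= 1.16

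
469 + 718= 1187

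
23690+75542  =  99232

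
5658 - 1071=4587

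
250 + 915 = 1165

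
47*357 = 16779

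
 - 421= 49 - 470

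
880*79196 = 69692480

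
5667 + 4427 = 10094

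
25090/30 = 836 + 1/3 = 836.33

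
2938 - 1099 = 1839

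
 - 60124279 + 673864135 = 613739856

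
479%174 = 131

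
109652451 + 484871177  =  594523628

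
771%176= 67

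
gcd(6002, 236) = 2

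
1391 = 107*13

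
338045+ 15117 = 353162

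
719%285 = 149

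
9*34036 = 306324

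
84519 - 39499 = 45020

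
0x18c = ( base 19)11G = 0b110001100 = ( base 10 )396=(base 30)D6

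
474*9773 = 4632402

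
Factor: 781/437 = 11^1*19^( - 1 )*23^( -1)* 71^1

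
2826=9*314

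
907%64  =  11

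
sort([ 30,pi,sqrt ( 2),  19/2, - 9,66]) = [ - 9,sqrt(2 ), pi,19/2 , 30,66 ]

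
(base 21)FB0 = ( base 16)1abe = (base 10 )6846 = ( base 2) 1101010111110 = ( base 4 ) 1222332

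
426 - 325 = 101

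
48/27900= 4/2325 = 0.00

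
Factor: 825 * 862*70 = 2^2*3^1*5^3 * 7^1*11^1*431^1 = 49780500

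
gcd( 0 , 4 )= 4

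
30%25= 5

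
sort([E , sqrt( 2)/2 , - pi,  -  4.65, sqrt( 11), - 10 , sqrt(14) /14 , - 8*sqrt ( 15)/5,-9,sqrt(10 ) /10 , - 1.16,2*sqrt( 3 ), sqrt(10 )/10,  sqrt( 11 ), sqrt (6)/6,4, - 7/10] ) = [-10, - 9, - 8*sqrt(15 ) /5, - 4.65,-pi, - 1.16, - 7/10, sqrt( 14) /14,sqrt (10) /10, sqrt( 10 ) /10,sqrt(6 )/6,sqrt(2) /2, E, sqrt(11 ),sqrt( 11), 2*sqrt (3), 4 ]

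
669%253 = 163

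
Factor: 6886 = 2^1 * 11^1*313^1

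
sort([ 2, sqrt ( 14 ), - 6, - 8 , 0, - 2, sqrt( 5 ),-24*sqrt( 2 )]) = [ - 24*sqrt( 2), - 8, - 6, - 2,0, 2,  sqrt(5),sqrt( 14) ]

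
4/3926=2/1963 = 0.00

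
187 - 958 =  - 771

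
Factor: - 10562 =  - 2^1*5281^1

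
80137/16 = 80137/16 = 5008.56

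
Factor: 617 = 617^1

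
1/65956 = 1/65956 = 0.00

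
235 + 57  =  292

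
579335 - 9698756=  - 9119421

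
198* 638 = 126324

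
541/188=2 + 165/188 =2.88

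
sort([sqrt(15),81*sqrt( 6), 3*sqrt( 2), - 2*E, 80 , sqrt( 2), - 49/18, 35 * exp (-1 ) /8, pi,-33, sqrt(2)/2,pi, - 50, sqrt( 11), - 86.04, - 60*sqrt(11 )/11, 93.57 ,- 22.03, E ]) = [ - 86.04, - 50, - 33, - 22.03, - 60*sqrt( 11) /11,-2*E,-49/18, sqrt( 2) /2, sqrt (2), 35*exp( - 1)/8, E, pi, pi,sqrt (11),sqrt( 15),3*sqrt(2), 80 , 93.57,81*sqrt( 6)]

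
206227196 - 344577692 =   -  138350496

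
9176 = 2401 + 6775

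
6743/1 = 6743  =  6743.00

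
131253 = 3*43751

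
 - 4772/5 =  - 4772/5 = -954.40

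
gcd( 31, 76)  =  1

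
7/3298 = 7/3298= 0.00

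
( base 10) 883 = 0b1101110011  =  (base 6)4031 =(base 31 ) sf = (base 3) 1012201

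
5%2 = 1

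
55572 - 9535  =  46037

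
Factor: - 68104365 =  - 3^1*5^1*7^4*31^1*61^1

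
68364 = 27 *2532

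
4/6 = 2/3 = 0.67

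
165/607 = 165/607 = 0.27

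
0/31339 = 0 = 0.00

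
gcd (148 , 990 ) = 2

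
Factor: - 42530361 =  - 3^1*79^1*179453^1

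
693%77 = 0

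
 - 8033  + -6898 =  - 14931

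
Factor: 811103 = 41^1*73^1*271^1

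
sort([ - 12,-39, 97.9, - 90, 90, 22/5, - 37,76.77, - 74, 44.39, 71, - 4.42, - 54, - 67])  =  [ - 90, - 74, - 67, - 54, - 39,-37, - 12, - 4.42,  22/5,  44.39, 71, 76.77, 90, 97.9 ] 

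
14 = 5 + 9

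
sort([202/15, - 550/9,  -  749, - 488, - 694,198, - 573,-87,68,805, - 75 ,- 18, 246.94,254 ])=[ - 749, - 694,- 573, - 488, - 87,-75, - 550/9, - 18,202/15,68, 198, 246.94, 254, 805 ] 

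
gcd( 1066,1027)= 13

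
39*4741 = 184899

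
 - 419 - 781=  - 1200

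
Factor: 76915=5^1*15383^1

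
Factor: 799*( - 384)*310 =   -  2^8*  3^1 *5^1*17^1*31^1*47^1 = - 95112960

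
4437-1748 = 2689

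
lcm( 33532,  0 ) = 0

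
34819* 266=9261854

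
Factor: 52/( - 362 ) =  - 2^1*13^1* 181^ ( -1)  =  - 26/181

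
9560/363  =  26 + 122/363 = 26.34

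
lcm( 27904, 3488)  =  27904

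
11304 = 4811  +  6493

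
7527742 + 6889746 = 14417488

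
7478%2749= 1980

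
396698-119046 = 277652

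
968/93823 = 968/93823 = 0.01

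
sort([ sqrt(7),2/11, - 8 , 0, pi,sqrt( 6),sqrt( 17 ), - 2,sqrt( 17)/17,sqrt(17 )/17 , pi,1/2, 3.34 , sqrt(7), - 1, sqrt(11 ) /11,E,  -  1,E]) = [ - 8, - 2,  -  1,-1,0,  2/11,sqrt(17)/17, sqrt( 17 )/17,sqrt (11)/11,  1/2, sqrt( 6), sqrt(7 ),sqrt(7) , E, E,pi, pi,3.34,sqrt( 17)] 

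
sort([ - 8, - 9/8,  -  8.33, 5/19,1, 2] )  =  [- 8.33, - 8, - 9/8, 5/19, 1 , 2] 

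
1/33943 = 1/33943 = 0.00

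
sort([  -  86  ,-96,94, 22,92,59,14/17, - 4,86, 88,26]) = [ - 96, - 86, - 4, 14/17,22, 26 , 59, 86, 88, 92,94] 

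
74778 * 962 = 71936436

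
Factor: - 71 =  - 71^1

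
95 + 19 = 114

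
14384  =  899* 16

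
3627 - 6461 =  - 2834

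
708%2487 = 708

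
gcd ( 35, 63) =7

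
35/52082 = 35/52082 = 0.00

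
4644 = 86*54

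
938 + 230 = 1168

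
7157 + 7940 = 15097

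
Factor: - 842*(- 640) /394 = 2^7*5^1 *197^( - 1) * 421^1 = 269440/197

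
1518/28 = 54 + 3/14  =  54.21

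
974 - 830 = 144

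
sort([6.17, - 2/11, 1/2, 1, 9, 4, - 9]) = [ - 9,  -  2/11, 1/2 , 1,  4,6.17,  9 ]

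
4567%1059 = 331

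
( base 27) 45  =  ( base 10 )113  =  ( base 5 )423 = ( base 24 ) 4h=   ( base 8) 161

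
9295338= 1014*9167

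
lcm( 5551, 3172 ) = 22204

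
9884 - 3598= 6286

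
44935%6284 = 947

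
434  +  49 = 483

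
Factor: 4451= 4451^1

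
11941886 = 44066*271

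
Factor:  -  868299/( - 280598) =2^( - 1)*3^1*43^1* 53^1*127^1*307^( - 1)*457^( - 1 ) 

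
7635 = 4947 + 2688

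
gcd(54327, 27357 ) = 3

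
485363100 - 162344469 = 323018631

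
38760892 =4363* 8884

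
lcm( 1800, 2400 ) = 7200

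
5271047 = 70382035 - 65110988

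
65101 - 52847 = 12254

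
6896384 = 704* 9796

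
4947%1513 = 408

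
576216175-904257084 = -328040909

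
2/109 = 2/109=0.02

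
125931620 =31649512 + 94282108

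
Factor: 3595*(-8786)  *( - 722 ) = 22804853740 = 2^2*5^1*19^2*23^1*191^1*719^1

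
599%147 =11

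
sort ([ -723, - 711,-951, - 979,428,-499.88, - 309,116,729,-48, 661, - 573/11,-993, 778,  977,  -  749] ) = [-993,-979, - 951 , - 749, - 723,-711,  -  499.88,-309, - 573/11,-48,116,428, 661,  729, 778  ,  977]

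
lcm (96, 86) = 4128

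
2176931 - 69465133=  - 67288202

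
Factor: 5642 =2^1*7^1* 13^1*31^1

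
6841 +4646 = 11487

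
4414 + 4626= 9040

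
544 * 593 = 322592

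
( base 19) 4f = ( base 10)91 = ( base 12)77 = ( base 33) 2p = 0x5b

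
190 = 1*190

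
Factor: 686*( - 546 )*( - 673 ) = 2^2  *  3^1*7^4 * 13^1 * 673^1= 252076188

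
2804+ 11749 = 14553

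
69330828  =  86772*799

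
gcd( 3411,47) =1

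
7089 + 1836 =8925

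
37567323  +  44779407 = 82346730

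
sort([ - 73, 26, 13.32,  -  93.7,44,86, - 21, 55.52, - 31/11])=[ - 93.7,-73, - 21, - 31/11,13.32,26,44 , 55.52,86 ]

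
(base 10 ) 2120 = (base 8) 4110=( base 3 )2220112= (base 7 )6116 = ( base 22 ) 488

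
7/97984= 7/97984 =0.00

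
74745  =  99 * 755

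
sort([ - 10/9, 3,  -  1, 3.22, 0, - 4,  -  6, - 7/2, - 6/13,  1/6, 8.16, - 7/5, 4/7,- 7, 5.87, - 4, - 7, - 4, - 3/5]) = [-7,-7,-6,-4, - 4, - 4,  -  7/2,-7/5,  -  10/9, - 1,  -  3/5, - 6/13,0, 1/6, 4/7, 3, 3.22, 5.87, 8.16] 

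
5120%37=14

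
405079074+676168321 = 1081247395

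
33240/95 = 349 + 17/19 = 349.89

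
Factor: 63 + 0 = 3^2*7^1 = 63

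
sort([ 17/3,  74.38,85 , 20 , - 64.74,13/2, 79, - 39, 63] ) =[ - 64.74, - 39, 17/3,13/2,20,63, 74.38,79,85 ]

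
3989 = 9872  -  5883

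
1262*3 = 3786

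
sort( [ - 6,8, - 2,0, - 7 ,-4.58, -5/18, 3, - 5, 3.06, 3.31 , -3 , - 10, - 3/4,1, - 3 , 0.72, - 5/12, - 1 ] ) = [ - 10, - 7, - 6, - 5, - 4.58, - 3,-3, - 2 ,-1, - 3/4, - 5/12, - 5/18,0,0.72 , 1, 3,3.06 , 3.31,  8]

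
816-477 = 339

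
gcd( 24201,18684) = 9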